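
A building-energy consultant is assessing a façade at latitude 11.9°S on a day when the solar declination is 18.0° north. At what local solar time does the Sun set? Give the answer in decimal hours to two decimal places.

17.74 h

The sunset hour angle satisfies cos H_s = −tan φ tan δ = 0.0685, giving H_s = 86.07°.
Sunset is at 12 + H_s/15 = 12 + 5.738 = 17.738 h local solar time.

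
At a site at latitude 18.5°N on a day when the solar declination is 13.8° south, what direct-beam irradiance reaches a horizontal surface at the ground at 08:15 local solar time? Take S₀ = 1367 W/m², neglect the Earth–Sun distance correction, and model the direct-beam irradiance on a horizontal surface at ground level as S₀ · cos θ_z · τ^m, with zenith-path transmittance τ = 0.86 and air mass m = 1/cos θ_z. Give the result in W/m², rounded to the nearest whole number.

Hour angle H = 15° × (8.25 − 12) = -56.25°.
cos θ_z = sin(18.5°) sin(-13.8°) + cos(18.5°) cos(-13.8°) cos(-56.25°) = -0.0757 + 0.5117 = 0.4360.
Air mass m = 1/cos θ_z = 1/0.4360 = 2.294; τ^m = 0.86^2.294 = 0.7075.
Surface direct beam = 1367 × 0.4360 × 0.7075 = 421.68 W/m².

422 W/m²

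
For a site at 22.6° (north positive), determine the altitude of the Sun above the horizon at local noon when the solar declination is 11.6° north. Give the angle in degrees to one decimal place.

At local solar noon the hour angle is zero, so the elevation is 90° − |φ − δ| = 90° − |22.6° − (11.6°)| = 90° − 11.0° = 79.0°.

79.0°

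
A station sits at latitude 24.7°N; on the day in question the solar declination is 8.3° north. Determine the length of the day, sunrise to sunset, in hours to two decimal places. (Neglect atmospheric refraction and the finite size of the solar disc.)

The sunset hour angle satisfies cos H_s = −tan φ tan δ = -0.0671, giving H_s = 93.85°.
Day length = 2 H_s / 15° h⁻¹ = 187.70° / 15 = 12.513 h.

12.51 hours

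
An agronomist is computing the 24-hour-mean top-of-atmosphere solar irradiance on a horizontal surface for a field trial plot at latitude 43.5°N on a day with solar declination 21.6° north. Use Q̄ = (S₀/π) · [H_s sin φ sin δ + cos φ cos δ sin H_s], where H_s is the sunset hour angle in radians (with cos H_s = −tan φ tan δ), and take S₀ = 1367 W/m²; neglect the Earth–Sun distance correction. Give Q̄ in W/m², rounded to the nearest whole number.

−tan φ tan δ = −(0.9490)(0.3959) = -0.3757; H_s = arccos(-0.3757) = 112.07°. In radians, H_s = 1.9560.
H_s sin φ sin δ = 1.9560 × 0.6884 × 0.3681 = 0.4957.
cos φ cos δ sin H_s = 0.7254 × 0.9298 × 0.9267 = 0.6250.
Q̄ = (1367/π) × (0.4957 + 0.6250) = 435.13 × 1.1207 = 487.65 W/m².

488 W/m²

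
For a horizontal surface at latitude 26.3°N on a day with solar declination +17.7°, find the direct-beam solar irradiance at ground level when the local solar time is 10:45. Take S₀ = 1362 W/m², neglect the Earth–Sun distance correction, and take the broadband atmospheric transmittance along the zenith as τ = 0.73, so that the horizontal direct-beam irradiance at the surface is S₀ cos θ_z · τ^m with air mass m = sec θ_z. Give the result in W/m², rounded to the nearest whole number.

920 W/m²

Hour angle H = 15° × (10.75 − 12) = -18.75°.
cos θ_z = sin(26.3°) sin(17.7°) + cos(26.3°) cos(17.7°) cos(-18.75°) = 0.1347 + 0.8087 = 0.9434.
Air mass m = 1/cos θ_z = 1/0.9434 = 1.060; τ^m = 0.73^1.060 = 0.7163.
Surface direct beam = 1362 × 0.9434 × 0.7163 = 920.38 W/m².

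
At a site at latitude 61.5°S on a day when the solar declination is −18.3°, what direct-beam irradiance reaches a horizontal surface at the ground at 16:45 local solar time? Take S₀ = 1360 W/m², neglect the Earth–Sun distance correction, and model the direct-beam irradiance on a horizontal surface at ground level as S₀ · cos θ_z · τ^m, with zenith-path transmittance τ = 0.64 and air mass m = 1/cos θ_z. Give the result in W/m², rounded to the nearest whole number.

199 W/m²

Hour angle H = 15° × (16.75 − 12) = 71.25°.
cos θ_z = sin φ sin δ + cos φ cos δ cos H = (-0.8788)(-0.3140) + (0.4772)(0.9494)(0.3214) = 0.4216.
Air mass m = 1/cos θ_z = 1/0.4216 = 2.372; τ^m = 0.64^2.372 = 0.3469.
Surface direct beam = 1360 × 0.4216 × 0.3469 = 198.90 W/m².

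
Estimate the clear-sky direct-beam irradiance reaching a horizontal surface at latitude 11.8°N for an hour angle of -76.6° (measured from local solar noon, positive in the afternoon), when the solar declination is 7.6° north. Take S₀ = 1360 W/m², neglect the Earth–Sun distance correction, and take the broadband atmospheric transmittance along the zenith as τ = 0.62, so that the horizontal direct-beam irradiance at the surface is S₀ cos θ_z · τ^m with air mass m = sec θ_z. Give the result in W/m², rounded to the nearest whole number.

With φ = 11.8°, δ = 7.6°, H = -76.60°: sin φ sin δ = 0.0270, cos φ cos δ cos H = 0.2249, so cos θ_z = 0.2519.
Air mass m = 1/cos θ_z = 1/0.2519 = 3.970; τ^m = 0.62^3.970 = 0.1499.
Surface direct beam = 1360 × 0.2519 × 0.1499 = 51.35 W/m².

51 W/m²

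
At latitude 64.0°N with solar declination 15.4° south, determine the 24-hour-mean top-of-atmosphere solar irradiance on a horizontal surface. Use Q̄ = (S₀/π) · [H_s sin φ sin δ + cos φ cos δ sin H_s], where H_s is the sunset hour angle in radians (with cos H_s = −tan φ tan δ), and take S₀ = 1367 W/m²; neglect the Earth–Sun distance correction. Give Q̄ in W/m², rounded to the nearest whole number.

−tan φ tan δ = −(2.0503)(-0.2754) = 0.5647; H_s = arccos(0.5647) = 55.62°. In radians, H_s = 0.9708.
H_s sin φ sin δ = 0.9708 × 0.8988 × -0.2656 = -0.2318.
cos φ cos δ sin H_s = 0.4384 × 0.9641 × 0.8253 = 0.3488.
Q̄ = (1367/π) × (-0.2318 + 0.3488) = 435.13 × 0.1170 = 50.91 W/m².

51 W/m²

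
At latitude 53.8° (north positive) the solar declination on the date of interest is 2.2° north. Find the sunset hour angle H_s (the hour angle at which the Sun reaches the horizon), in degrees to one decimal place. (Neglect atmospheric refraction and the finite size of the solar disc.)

93.0°

−tan φ tan δ = −(1.3663)(0.0384) = -0.0525; H_s = arccos(-0.0525) = 93.01°.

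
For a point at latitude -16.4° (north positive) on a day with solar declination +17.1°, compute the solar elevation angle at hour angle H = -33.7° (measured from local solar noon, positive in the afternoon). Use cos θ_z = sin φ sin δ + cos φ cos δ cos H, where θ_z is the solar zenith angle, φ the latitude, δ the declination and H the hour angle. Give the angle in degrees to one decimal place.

cos θ_z = sin(-16.4°) sin(17.1°) + cos(-16.4°) cos(17.1°) cos(-33.70°) = -0.0830 + 0.7628 = 0.6798.
θ_z = arccos(0.6798) = 47.17°, so the elevation is 90° − 47.17° = 42.83°.

42.8°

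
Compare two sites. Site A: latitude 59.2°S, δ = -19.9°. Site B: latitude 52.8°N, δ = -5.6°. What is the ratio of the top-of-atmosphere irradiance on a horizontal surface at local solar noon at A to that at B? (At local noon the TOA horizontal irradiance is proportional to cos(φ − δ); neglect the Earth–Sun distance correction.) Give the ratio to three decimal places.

A: cos θ_z = cos(-59.2° − (-19.9°)) = 0.7738.
B: cos θ_z = cos(52.8° − (-5.6°)) = 0.5240.
Ratio A/B = 0.7738 / 0.5240 = 1.4767.

1.477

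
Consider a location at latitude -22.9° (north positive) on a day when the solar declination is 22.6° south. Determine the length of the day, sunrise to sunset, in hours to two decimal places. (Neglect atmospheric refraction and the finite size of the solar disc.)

13.35 hours

cos H_s = −tan(-22.9°) · tan(-22.6°) = -0.1758, so H_s = arccos(-0.1758) = 100.13°.
Day length = 2 H_s / 15° h⁻¹ = 200.26° / 15 = 13.351 h.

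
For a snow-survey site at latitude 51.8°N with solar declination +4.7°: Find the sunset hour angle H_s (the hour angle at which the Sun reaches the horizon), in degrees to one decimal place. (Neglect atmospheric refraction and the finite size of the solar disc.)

cos H_s = −tan(51.8°) · tan(4.7°) = -0.1045, so H_s = arccos(-0.1045) = 96.00°.

96.0°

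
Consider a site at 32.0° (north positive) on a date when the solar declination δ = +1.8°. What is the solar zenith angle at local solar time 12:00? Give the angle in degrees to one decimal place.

Hour angle H = 15° × (12 − 12) = 0.00°.
With φ = 32.0°, δ = 1.8°, H = 0.00°: sin φ sin δ = 0.0166, cos φ cos δ cos H = 0.8476, so cos θ_z = 0.8642.
θ_z = arccos(0.8642) = 30.21°.

30.2°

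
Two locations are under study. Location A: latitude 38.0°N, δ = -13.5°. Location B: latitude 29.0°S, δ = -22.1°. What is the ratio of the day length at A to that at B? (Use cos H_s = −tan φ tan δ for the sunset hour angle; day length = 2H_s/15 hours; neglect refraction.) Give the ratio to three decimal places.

A: H_s = arccos(−tan 38.0° · tan -13.5°) = 79.19°, so 2H_s/15 = 10.5587 h.
B: H_s = arccos(−tan -29.0° · tan -22.1°) = 103.01°, so 2H_s/15 = 13.7347 h.
Ratio A/B = 10.5587 / 13.7347 = 0.7688.

0.769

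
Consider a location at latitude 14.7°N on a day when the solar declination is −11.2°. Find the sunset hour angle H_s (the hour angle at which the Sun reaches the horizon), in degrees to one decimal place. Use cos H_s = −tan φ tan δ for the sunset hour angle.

87.0°

−tan φ tan δ = −(0.2623)(-0.1980) = 0.0519; H_s = arccos(0.0519) = 87.03°.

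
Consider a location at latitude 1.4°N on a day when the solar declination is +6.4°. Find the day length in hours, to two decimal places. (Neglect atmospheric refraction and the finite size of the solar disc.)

12.02 hours

The sunset hour angle satisfies cos H_s = −tan φ tan δ = -0.0027, giving H_s = 90.15°.
Day length = 2 H_s / 15° h⁻¹ = 180.30° / 15 = 12.020 h.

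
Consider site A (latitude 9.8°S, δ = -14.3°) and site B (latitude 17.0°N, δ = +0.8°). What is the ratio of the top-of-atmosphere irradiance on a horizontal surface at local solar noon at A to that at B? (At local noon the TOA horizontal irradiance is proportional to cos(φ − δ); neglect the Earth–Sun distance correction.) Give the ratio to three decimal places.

A: cos θ_z = cos(-9.8° − (-14.3°)) = 0.9969.
B: cos θ_z = cos(17.0° − (0.8°)) = 0.9603.
Ratio A/B = 0.9969 / 0.9603 = 1.0381.

1.038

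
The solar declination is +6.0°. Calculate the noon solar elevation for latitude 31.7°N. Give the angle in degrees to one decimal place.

At local solar noon the hour angle is zero, so the elevation is 90° − |φ − δ| = 90° − |31.7° − (6.0°)| = 90° − 25.7° = 64.3°.

64.3°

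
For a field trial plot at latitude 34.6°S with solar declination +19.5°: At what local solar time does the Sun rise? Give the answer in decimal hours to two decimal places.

The sunset hour angle satisfies cos H_s = −tan φ tan δ = 0.2443, giving H_s = 75.86°.
Sunrise is at 12 − H_s/15 = 12 − 5.057 = 6.943 h local solar time.

6.94 h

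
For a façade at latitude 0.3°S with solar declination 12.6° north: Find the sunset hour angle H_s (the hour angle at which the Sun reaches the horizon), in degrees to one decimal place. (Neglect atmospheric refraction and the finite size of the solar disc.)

89.9°

−tan φ tan δ = −(-0.0052)(0.2235) = 0.0012; H_s = arccos(0.0012) = 89.93°.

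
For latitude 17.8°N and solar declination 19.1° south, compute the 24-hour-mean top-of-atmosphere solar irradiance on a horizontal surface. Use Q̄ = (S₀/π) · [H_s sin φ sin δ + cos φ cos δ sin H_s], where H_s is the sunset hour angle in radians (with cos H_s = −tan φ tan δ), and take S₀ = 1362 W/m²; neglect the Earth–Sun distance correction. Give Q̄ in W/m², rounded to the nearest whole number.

324 W/m²

−tan φ tan δ = −(0.3211)(-0.3463) = 0.1112; H_s = arccos(0.1112) = 83.62°. In radians, H_s = 1.4594.
H_s sin φ sin δ = 1.4594 × 0.3057 × -0.3272 = -0.1460.
cos φ cos δ sin H_s = 0.9521 × 0.9449 × 0.9938 = 0.8941.
Q̄ = (1362/π) × (-0.1460 + 0.8941) = 433.54 × 0.7481 = 324.33 W/m².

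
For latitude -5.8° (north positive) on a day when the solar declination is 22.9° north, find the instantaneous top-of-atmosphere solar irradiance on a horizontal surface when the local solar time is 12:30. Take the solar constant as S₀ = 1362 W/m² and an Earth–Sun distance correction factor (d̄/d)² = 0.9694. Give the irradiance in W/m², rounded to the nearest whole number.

Hour angle H = 15° × (12.5 − 12) = 7.50°.
cos θ_z = sin φ sin δ + cos φ cos δ cos H = (-0.1011)(0.3891) + (0.9949)(0.9212)(0.9914) = 0.8693.
Top-of-atmosphere irradiance = S₀ (d̄/d)² cos θ_z = 1362 × 0.9694 × 0.8693 = 1147.76 W/m².

1148 W/m²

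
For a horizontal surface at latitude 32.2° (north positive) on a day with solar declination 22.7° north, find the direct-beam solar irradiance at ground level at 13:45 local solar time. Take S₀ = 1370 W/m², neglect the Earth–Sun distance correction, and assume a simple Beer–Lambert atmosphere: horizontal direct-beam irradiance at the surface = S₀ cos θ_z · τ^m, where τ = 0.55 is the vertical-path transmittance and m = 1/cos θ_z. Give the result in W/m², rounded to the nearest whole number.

641 W/m²

Hour angle H = 15° × (13.75 − 12) = 26.25°.
cos θ_z = sin(32.2°) sin(22.7°) + cos(32.2°) cos(22.7°) cos(26.25°) = 0.2056 + 0.7001 = 0.9057.
Air mass m = 1/cos θ_z = 1/0.9057 = 1.104; τ^m = 0.55^1.104 = 0.5168.
Surface direct beam = 1370 × 0.9057 × 0.5168 = 641.25 W/m².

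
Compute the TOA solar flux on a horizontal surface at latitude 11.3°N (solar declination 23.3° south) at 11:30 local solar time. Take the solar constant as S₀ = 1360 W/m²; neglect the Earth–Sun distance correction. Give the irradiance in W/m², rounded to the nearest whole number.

1109 W/m²

Hour angle H = 15° × (11.5 − 12) = -7.50°.
With φ = 11.3°, δ = -23.3°, H = -7.50°: sin φ sin δ = -0.0775, cos φ cos δ cos H = 0.8929, so cos θ_z = 0.8154.
Top-of-atmosphere irradiance = S₀ cos θ_z = 1360 × 0.8154 = 1108.94 W/m².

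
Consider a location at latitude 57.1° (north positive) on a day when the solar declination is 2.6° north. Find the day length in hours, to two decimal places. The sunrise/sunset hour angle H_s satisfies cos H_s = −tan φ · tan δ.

−tan φ tan δ = −(1.5458)(0.0454) = -0.0702; H_s = arccos(-0.0702) = 94.03°.
Day length = 2 H_s / 15° h⁻¹ = 188.06° / 15 = 12.537 h.

12.54 hours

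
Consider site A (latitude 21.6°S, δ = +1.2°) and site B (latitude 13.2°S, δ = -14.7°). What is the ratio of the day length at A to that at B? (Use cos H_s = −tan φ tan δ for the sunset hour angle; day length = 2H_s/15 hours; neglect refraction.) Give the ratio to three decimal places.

0.957

A: H_s = arccos(−tan -21.6° · tan 1.2°) = 89.52°, so 2H_s/15 = 11.9360 h.
B: H_s = arccos(−tan -13.2° · tan -14.7°) = 93.53°, so 2H_s/15 = 12.4707 h.
Ratio A/B = 11.9360 / 12.4707 = 0.9571.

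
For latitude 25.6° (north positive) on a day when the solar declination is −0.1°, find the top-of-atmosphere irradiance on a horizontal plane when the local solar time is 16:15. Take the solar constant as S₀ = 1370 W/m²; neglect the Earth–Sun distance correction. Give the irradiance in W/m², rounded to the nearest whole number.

Hour angle H = 15° × (16.25 − 12) = 63.75°.
With φ = 25.6°, δ = -0.1°, H = 63.75°: sin φ sin δ = -0.0008, cos φ cos δ cos H = 0.3989, so cos θ_z = 0.3981.
Top-of-atmosphere irradiance = S₀ cos θ_z = 1370 × 0.3981 = 545.40 W/m².

545 W/m²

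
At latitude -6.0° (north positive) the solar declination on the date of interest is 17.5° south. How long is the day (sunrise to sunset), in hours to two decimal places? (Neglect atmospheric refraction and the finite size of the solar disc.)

cos H_s = −tan(-6.0°) · tan(-17.5°) = -0.0331, so H_s = arccos(-0.0331) = 91.90°.
Day length = 2 H_s / 15° h⁻¹ = 183.80° / 15 = 12.253 h.

12.25 hours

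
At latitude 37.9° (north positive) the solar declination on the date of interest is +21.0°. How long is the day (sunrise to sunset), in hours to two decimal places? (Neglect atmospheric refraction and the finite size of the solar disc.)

14.32 hours

The sunset hour angle satisfies cos H_s = −tan φ tan δ = -0.2988, giving H_s = 107.39°.
Day length = 2 H_s / 15° h⁻¹ = 214.78° / 15 = 14.319 h.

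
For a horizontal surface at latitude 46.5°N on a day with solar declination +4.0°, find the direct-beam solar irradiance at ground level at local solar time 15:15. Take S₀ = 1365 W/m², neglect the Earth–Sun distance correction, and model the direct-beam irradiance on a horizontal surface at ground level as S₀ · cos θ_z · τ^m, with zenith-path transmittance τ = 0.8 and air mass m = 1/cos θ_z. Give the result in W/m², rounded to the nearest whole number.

Hour angle H = 15° × (15.25 − 12) = 48.75°.
With φ = 46.5°, δ = 4.0°, H = 48.75°: sin φ sin δ = 0.0506, cos φ cos δ cos H = 0.4528, so cos θ_z = 0.5034.
Air mass m = 1/cos θ_z = 1/0.5034 = 1.986; τ^m = 0.8^1.986 = 0.6420.
Surface direct beam = 1365 × 0.5034 × 0.6420 = 441.14 W/m².

441 W/m²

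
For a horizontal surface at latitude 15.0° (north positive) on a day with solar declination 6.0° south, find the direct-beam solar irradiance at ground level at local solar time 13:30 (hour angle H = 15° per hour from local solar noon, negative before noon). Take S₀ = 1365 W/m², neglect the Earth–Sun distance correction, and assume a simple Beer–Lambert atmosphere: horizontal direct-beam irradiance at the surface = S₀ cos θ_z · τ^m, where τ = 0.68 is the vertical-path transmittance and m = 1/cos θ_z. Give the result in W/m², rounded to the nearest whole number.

750 W/m²

Hour angle H = 15° × (13.5 − 12) = 22.50°.
cos θ_z = sin φ sin δ + cos φ cos δ cos H = (0.2588)(-0.1045) + (0.9659)(0.9945)(0.9239) = 0.8604.
Air mass m = 1/cos θ_z = 1/0.8604 = 1.162; τ^m = 0.68^1.162 = 0.6388.
Surface direct beam = 1365 × 0.8604 × 0.6388 = 750.24 W/m².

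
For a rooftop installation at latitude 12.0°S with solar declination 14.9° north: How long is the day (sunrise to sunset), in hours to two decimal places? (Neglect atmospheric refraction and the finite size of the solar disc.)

11.57 hours

cos H_s = −tan(-12.0°) · tan(14.9°) = 0.0566, so H_s = arccos(0.0566) = 86.76°.
Day length = 2 H_s / 15° h⁻¹ = 173.52° / 15 = 11.568 h.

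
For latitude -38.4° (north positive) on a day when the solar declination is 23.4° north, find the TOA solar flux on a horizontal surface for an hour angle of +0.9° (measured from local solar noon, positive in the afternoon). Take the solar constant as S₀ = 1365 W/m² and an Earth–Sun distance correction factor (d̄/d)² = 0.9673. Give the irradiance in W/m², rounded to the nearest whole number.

624 W/m²

cos θ_z = sin φ sin δ + cos φ cos δ cos H = (-0.6211)(0.3971) + (0.7837)(0.9178)(0.9999) = 0.4726.
Top-of-atmosphere irradiance = S₀ (d̄/d)² cos θ_z = 1365 × 0.9673 × 0.4726 = 624.00 W/m².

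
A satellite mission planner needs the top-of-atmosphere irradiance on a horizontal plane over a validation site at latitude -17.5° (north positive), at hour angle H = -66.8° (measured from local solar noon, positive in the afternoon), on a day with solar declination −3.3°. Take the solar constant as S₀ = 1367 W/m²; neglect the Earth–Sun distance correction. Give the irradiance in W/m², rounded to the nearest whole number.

536 W/m²

With φ = -17.5°, δ = -3.3°, H = -66.80°: sin φ sin δ = 0.0173, cos φ cos δ cos H = 0.3751, so cos θ_z = 0.3924.
Top-of-atmosphere irradiance = S₀ cos θ_z = 1367 × 0.3924 = 536.41 W/m².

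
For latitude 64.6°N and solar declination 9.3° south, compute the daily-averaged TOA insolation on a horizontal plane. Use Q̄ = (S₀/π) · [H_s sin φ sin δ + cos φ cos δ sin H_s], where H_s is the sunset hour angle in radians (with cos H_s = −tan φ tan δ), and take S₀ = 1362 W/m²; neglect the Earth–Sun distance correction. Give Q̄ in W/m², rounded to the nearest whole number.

The sunset hour angle satisfies cos H_s = −tan φ tan δ = 0.3449, giving H_s = 69.82°. In radians, H_s = 1.2186.
H_s sin φ sin δ = 1.2186 × 0.9033 × -0.1616 = -0.1779.
cos φ cos δ sin H_s = 0.4289 × 0.9869 × 0.9386 = 0.3973.
Q̄ = (1362/π) × (-0.1779 + 0.3973) = 433.54 × 0.2194 = 95.12 W/m².

95 W/m²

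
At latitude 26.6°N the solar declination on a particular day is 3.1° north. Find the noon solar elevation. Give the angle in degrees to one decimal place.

66.5°

At local solar noon the hour angle is zero, so the elevation is 90° − |φ − δ| = 90° − |26.6° − (3.1°)| = 90° − 23.5° = 66.5°.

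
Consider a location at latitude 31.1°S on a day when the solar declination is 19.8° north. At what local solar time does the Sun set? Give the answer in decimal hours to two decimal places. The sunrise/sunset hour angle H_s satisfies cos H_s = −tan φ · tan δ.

cos H_s = −tan(-31.1°) · tan(19.8°) = 0.2172, so H_s = arccos(0.2172) = 77.46°.
Sunset is at 12 + H_s/15 = 12 + 5.164 = 17.164 h local solar time.

17.16 h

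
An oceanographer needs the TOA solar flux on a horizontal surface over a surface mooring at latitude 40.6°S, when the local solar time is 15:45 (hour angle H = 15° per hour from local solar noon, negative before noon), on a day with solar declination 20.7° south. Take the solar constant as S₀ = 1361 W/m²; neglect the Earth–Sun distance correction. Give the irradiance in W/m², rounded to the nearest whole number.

Hour angle H = 15° × (15.75 − 12) = 56.25°.
cos θ_z = sin(-40.6°) sin(-20.7°) + cos(-40.6°) cos(-20.7°) cos(56.25°) = 0.2300 + 0.3946 = 0.6246.
Top-of-atmosphere irradiance = S₀ cos θ_z = 1361 × 0.6246 = 850.08 W/m².

850 W/m²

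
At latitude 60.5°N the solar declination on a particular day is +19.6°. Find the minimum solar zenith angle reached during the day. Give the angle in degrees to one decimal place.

At local solar noon the hour angle is zero, so the zenith angle is |φ − δ| = |60.5° − (19.6°)| = 40.9°.

40.9°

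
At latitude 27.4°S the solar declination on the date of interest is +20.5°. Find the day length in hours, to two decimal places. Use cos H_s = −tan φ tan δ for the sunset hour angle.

10.51 hours

−tan φ tan δ = −(-0.5184)(0.3739) = 0.1938; H_s = arccos(0.1938) = 78.83°.
Day length = 2 H_s / 15° h⁻¹ = 157.66° / 15 = 10.511 h.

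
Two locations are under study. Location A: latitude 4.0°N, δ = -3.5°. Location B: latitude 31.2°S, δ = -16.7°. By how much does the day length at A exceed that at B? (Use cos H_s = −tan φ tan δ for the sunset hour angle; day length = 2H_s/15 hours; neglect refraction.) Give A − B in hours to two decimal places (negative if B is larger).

A: H_s = arccos(−tan 4.0° · tan -3.5°) = 89.75°, so 2H_s/15 = 11.9667 h.
B: H_s = arccos(−tan -31.2° · tan -16.7°) = 100.47°, so 2H_s/15 = 13.3960 h.
A − B = 11.9667 − 13.3960 = -1.4293 h.

-1.43 h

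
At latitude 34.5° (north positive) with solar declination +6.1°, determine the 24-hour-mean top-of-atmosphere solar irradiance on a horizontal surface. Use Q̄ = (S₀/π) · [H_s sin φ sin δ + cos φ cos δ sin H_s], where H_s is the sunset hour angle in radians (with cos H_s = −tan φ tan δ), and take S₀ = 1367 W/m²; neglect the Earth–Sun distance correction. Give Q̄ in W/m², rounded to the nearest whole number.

399 W/m²

cos H_s = −tan(34.5°) · tan(6.1°) = -0.0734, so H_s = arccos(-0.0734) = 94.21°. In radians, H_s = 1.6443.
H_s sin φ sin δ = 1.6443 × 0.5664 × 0.1063 = 0.0990.
cos φ cos δ sin H_s = 0.8241 × 0.9943 × 0.9973 = 0.8172.
Q̄ = (1367/π) × (0.0990 + 0.8172) = 435.13 × 0.9162 = 398.67 W/m².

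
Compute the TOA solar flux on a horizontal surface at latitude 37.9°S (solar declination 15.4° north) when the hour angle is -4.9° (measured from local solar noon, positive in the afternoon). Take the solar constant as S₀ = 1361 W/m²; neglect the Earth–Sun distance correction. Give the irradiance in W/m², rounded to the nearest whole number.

810 W/m²

With φ = -37.9°, δ = 15.4°, H = -4.90°: sin φ sin δ = -0.1631, cos φ cos δ cos H = 0.7580, so cos θ_z = 0.5949.
Top-of-atmosphere irradiance = S₀ cos θ_z = 1361 × 0.5949 = 809.66 W/m².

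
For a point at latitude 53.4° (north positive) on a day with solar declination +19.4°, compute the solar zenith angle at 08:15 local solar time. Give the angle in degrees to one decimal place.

Hour angle H = 15° × (8.25 − 12) = -56.25°.
With φ = 53.4°, δ = 19.4°, H = -56.25°: sin φ sin δ = 0.2667, cos φ cos δ cos H = 0.3124, so cos θ_z = 0.5791.
θ_z = arccos(0.5791) = 54.61°.

54.6°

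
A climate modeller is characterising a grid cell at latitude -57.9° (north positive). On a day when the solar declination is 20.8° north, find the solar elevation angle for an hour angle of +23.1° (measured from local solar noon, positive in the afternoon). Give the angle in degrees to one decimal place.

cos θ_z = sin φ sin δ + cos φ cos δ cos H = (-0.8471)(0.3551) + (0.5314)(0.9348)(0.9198) = 0.1561.
θ_z = arccos(0.1561) = 81.02°, so the elevation is 90° − 81.02° = 8.98°.

9.0°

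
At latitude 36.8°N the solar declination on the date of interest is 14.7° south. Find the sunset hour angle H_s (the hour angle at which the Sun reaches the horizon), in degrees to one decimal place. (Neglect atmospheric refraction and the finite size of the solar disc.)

cos H_s = −tan(36.8°) · tan(-14.7°) = 0.1963, so H_s = arccos(0.1963) = 78.68°.

78.7°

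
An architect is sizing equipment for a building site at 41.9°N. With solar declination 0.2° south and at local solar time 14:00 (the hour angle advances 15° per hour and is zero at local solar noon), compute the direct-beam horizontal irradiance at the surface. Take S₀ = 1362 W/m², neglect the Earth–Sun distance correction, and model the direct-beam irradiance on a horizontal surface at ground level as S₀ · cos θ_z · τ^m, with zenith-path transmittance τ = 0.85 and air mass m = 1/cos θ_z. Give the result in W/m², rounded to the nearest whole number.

679 W/m²

Hour angle H = 15° × (14 − 12) = 30.00°.
With φ = 41.9°, δ = -0.2°, H = 30.00°: sin φ sin δ = -0.0023, cos φ cos δ cos H = 0.6446, so cos θ_z = 0.6423.
Air mass m = 1/cos θ_z = 1/0.6423 = 1.557; τ^m = 0.85^1.557 = 0.7764.
Surface direct beam = 1362 × 0.6423 × 0.7764 = 679.20 W/m².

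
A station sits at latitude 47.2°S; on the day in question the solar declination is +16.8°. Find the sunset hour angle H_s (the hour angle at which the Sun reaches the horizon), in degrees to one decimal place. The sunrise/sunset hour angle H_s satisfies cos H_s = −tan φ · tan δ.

−tan φ tan δ = −(-1.0799)(0.3019) = 0.3260; H_s = arccos(0.3260) = 70.97°.

71.0°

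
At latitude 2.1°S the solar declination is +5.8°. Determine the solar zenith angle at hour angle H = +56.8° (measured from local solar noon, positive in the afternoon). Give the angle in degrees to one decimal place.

57.3°

cos θ_z = sin(-2.1°) sin(5.8°) + cos(-2.1°) cos(5.8°) cos(56.80°) = -0.0037 + 0.5444 = 0.5407.
θ_z = arccos(0.5407) = 57.27°.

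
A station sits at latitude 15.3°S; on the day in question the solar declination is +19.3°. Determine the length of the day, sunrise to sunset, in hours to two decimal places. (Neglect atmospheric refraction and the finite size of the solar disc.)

11.27 hours

−tan φ tan δ = −(-0.2736)(0.3502) = 0.0958; H_s = arccos(0.0958) = 84.50°.
Day length = 2 H_s / 15° h⁻¹ = 169.00° / 15 = 11.267 h.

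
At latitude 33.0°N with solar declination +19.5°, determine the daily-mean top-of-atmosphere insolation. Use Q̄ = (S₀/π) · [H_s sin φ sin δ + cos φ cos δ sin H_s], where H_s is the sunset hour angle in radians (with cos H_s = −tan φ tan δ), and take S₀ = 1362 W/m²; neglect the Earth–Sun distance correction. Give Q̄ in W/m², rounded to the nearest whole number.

−tan φ tan δ = −(0.6494)(0.3541) = -0.2300; H_s = arccos(-0.2300) = 103.30°. In radians, H_s = 1.8029.
H_s sin φ sin δ = 1.8029 × 0.5446 × 0.3338 = 0.3277.
cos φ cos δ sin H_s = 0.8387 × 0.9426 × 0.9732 = 0.7694.
Q̄ = (1362/π) × (0.3277 + 0.7694) = 433.54 × 1.0971 = 475.64 W/m².

476 W/m²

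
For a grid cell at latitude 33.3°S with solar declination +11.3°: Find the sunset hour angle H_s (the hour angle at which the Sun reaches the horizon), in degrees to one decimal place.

82.5°

cos H_s = −tan(-33.3°) · tan(11.3°) = 0.1313, so H_s = arccos(0.1313) = 82.46°.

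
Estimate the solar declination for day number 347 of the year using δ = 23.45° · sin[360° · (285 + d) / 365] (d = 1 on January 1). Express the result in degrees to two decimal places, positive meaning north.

-23.29°

360 × (285 + 347) / 365 = 623.342°; sin(623.342°) = -0.9933.
δ = 23.45 × -0.9933 = -23.293° ≈ -23.29°.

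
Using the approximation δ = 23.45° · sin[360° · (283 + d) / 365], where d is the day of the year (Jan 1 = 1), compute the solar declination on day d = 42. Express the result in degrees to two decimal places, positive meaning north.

360 × (283 + 42) / 365 = 320.548°; sin(320.548°) = -0.6354.
δ = 23.45 × -0.6354 = -14.900° ≈ -14.90°.

-14.90°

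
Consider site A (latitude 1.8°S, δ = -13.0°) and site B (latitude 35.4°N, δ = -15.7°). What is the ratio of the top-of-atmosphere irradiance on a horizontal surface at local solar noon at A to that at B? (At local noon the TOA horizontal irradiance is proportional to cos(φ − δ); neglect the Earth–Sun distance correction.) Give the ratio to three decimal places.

1.562

A: cos θ_z = cos(-1.8° − (-13.0°)) = 0.9810.
B: cos θ_z = cos(35.4° − (-15.7°)) = 0.6280.
Ratio A/B = 0.9810 / 0.6280 = 1.5621.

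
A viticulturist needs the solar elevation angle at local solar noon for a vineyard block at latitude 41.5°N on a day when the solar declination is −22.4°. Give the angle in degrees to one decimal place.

At local solar noon the hour angle is zero, so the elevation is 90° − |φ − δ| = 90° − |41.5° − (-22.4°)| = 90° − 63.9° = 26.1°.

26.1°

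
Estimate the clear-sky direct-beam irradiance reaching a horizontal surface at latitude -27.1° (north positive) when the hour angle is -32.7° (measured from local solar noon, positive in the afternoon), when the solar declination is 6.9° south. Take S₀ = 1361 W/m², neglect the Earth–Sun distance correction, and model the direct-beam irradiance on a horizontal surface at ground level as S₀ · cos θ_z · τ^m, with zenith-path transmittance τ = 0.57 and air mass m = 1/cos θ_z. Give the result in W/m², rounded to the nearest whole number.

cos θ_z = sin φ sin δ + cos φ cos δ cos H = (-0.4555)(-0.1201) + (0.8902)(0.9928)(0.8415) = 0.7984.
Air mass m = 1/cos θ_z = 1/0.7984 = 1.253; τ^m = 0.57^1.253 = 0.4944.
Surface direct beam = 1361 × 0.7984 × 0.4944 = 537.23 W/m².

537 W/m²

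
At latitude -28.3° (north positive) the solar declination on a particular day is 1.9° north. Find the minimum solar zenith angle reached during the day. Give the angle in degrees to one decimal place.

At local solar noon the hour angle is zero, so the zenith angle is |φ − δ| = |-28.3° − (1.9°)| = 30.2°.

30.2°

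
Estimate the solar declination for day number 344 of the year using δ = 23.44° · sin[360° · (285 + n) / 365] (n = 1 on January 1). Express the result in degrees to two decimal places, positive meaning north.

360 × (285 + 344) / 365 = 620.384°; sin(620.384°) = -0.9859.
δ = 23.44 × -0.9859 = -23.109° ≈ -23.11°.

-23.11°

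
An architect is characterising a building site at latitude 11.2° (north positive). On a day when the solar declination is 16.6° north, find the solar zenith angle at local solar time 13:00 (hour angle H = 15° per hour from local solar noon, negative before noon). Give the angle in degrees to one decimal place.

15.5°

Hour angle H = 15° × (13 − 12) = 15.00°.
cos θ_z = sin φ sin δ + cos φ cos δ cos H = (0.1942)(0.2857) + (0.9810)(0.9583)(0.9659) = 0.9635.
θ_z = arccos(0.9635) = 15.53°.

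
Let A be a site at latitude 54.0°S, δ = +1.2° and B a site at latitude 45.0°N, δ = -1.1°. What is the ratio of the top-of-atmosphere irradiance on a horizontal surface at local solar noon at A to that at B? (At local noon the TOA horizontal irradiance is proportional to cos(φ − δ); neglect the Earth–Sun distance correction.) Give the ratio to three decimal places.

0.823

A: cos θ_z = cos(-54.0° − (1.2°)) = 0.5707.
B: cos θ_z = cos(45.0° − (-1.1°)) = 0.6934.
Ratio A/B = 0.5707 / 0.6934 = 0.8230.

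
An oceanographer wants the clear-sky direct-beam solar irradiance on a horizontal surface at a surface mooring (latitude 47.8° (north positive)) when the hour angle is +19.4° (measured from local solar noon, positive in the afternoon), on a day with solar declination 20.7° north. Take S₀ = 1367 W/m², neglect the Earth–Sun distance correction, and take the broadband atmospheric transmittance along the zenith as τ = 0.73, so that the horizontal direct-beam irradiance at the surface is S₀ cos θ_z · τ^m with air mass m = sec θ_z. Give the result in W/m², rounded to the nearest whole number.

808 W/m²

With φ = 47.8°, δ = 20.7°, H = 19.40°: sin φ sin δ = 0.2619, cos φ cos δ cos H = 0.5927, so cos θ_z = 0.8546.
Air mass m = 1/cos θ_z = 1/0.8546 = 1.170; τ^m = 0.73^1.170 = 0.6920.
Surface direct beam = 1367 × 0.8546 × 0.6920 = 808.42 W/m².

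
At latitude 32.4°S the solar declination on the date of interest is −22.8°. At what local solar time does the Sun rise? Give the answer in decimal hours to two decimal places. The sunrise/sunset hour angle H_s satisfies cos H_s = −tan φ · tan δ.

−tan φ tan δ = −(-0.6346)(-0.4204) = -0.2668; H_s = arccos(-0.2668) = 105.47°.
Sunrise is at 12 − H_s/15 = 12 − 7.031 = 4.969 h local solar time.

4.97 h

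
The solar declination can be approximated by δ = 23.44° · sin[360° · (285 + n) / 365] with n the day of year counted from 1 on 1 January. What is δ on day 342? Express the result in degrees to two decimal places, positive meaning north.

-22.96°

360 × (285 + 342) / 365 = 618.411°; sin(618.411°) = -0.9796.
δ = 23.44 × -0.9796 = -22.962° ≈ -22.96°.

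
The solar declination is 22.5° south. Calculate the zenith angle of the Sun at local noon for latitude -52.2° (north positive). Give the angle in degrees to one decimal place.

29.7°

At local solar noon the hour angle is zero, so the zenith angle is |φ − δ| = |-52.2° − (-22.5°)| = 29.7°.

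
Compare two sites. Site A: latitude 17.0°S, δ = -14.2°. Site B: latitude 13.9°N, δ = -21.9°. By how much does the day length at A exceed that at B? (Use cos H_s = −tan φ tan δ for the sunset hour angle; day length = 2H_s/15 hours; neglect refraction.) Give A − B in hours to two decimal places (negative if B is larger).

+1.35 h

A: H_s = arccos(−tan -17.0° · tan -14.2°) = 94.44°, so 2H_s/15 = 12.5920 h.
B: H_s = arccos(−tan 13.9° · tan -21.9°) = 84.29°, so 2H_s/15 = 11.2387 h.
A − B = 12.5920 − 11.2387 = 1.3533 h.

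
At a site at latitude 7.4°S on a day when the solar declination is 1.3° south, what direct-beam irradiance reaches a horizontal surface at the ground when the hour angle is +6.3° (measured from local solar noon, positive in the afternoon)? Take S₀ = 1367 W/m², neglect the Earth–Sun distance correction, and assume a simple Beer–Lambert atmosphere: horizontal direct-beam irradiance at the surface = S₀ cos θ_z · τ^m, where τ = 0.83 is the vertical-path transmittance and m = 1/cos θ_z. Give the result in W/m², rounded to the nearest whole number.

cos θ_z = sin(-7.4°) sin(-1.3°) + cos(-7.4°) cos(-1.3°) cos(6.30°) = 0.0029 + 0.9854 = 0.9883.
Air mass m = 1/cos θ_z = 1/0.9883 = 1.012; τ^m = 0.83^1.012 = 0.8281.
Surface direct beam = 1367 × 0.9883 × 0.8281 = 1118.77 W/m².

1119 W/m²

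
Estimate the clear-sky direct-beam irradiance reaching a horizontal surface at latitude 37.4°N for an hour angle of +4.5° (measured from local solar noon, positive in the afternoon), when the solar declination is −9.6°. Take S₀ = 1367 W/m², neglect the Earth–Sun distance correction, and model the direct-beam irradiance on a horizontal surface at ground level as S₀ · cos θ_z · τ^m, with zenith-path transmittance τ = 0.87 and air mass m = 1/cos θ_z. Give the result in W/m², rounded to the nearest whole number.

757 W/m²

cos θ_z = sin(37.4°) sin(-9.6°) + cos(37.4°) cos(-9.6°) cos(4.50°) = -0.1013 + 0.7809 = 0.6796.
Air mass m = 1/cos θ_z = 1/0.6796 = 1.471; τ^m = 0.87^1.471 = 0.8148.
Surface direct beam = 1367 × 0.6796 × 0.8148 = 756.96 W/m².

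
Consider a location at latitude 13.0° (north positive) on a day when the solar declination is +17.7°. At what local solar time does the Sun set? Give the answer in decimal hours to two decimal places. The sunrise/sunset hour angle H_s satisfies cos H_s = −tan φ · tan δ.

cos H_s = −tan(13.0°) · tan(17.7°) = -0.0737, so H_s = arccos(-0.0737) = 94.23°.
Sunset is at 12 + H_s/15 = 12 + 6.282 = 18.282 h local solar time.

18.28 h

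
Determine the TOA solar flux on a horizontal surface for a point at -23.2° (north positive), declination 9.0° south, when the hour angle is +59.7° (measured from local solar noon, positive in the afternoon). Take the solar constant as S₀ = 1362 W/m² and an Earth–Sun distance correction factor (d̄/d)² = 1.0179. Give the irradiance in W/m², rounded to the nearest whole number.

720 W/m²

cos θ_z = sin φ sin δ + cos φ cos δ cos H = (-0.3939)(-0.1564) + (0.9191)(0.9877)(0.5045) = 0.5196.
Top-of-atmosphere irradiance = S₀ (d̄/d)² cos θ_z = 1362 × 1.0179 × 0.5196 = 720.36 W/m².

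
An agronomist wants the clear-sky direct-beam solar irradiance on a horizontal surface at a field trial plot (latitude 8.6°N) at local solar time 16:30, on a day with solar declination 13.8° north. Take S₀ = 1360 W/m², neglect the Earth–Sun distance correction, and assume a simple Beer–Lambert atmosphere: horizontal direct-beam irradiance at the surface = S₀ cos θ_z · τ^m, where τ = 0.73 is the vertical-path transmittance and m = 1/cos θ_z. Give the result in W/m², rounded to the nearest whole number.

Hour angle H = 15° × (16.5 − 12) = 67.50°.
cos θ_z = sin φ sin δ + cos φ cos δ cos H = (0.1495)(0.2385) + (0.9888)(0.9711)(0.3827) = 0.4031.
Air mass m = 1/cos θ_z = 1/0.4031 = 2.481; τ^m = 0.73^2.481 = 0.4580.
Surface direct beam = 1360 × 0.4031 × 0.4580 = 251.08 W/m².

251 W/m²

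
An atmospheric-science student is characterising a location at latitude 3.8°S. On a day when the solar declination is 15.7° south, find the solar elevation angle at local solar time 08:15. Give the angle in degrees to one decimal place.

Hour angle H = 15° × (8.25 − 12) = -56.25°.
With φ = -3.8°, δ = -15.7°, H = -56.25°: sin φ sin δ = 0.0179, cos φ cos δ cos H = 0.5337, so cos θ_z = 0.5516.
θ_z = arccos(0.5516) = 56.52°, so the elevation is 90° − 56.52° = 33.48°.

33.5°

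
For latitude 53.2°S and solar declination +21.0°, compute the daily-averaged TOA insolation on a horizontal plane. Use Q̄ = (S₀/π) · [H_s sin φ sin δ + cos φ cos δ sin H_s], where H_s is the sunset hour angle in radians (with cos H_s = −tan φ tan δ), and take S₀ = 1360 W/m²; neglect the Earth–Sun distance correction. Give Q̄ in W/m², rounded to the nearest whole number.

−tan φ tan δ = −(-1.3367)(0.3839) = 0.5132; H_s = arccos(0.5132) = 59.12°. In radians, H_s = 1.0318.
H_s sin φ sin δ = 1.0318 × -0.8007 × 0.3584 = -0.2961.
cos φ cos δ sin H_s = 0.5990 × 0.9336 × 0.8582 = 0.4799.
Q̄ = (1360/π) × (-0.2961 + 0.4799) = 432.90 × 0.1838 = 79.57 W/m².

80 W/m²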